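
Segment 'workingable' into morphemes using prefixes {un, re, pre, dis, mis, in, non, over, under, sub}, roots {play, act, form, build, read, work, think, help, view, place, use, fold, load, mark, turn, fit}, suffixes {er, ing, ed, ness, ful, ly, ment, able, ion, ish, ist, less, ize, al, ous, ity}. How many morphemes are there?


Segmenting 'workingable' against the inventory:
  'work' -> root (morpheme 1)
  'ing' -> suffix (morpheme 2)
  'able' -> suffix (morpheme 3)
Total morphemes: 3

3


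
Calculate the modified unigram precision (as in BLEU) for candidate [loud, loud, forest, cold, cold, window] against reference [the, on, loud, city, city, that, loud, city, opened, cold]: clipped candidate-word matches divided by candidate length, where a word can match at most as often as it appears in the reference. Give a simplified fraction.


Reference word counts: {'city': 3, 'cold': 1, 'loud': 2, 'on': 1, 'opened': 1, 'that': 1, 'the': 1}
Checking each candidate word (with clipping):
  'loud' -> in reference (ref count 2, used 1/2) -> match (matches: 1)
  'loud' -> in reference (ref count 2, used 2/2) -> match (matches: 2)
  'forest' -> not in reference -> no match (matches: 2)
  'cold' -> in reference (ref count 1, used 1/1) -> match (matches: 3)
  'cold' -> ref count 1 already used up (1/1) -> clipped, no match (matches: 3)
  'window' -> not in reference -> no match (matches: 3)
Clipped matches: 3, Candidate length: 6
Precision = 3/6 = 1/2

1/2


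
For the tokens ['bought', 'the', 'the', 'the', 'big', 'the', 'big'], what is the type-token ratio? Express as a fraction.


Tokens: 7
Unique types: ('big', 'bought', 'the') = 3
TTR = 3/7
Already in lowest terms.

3/7


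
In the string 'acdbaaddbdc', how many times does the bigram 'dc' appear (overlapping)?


Scanning 'acdbaaddbdc' for bigram 'dc':
  Position 0: 'ac' -> no
  Position 1: 'cd' -> no
  Position 2: 'db' -> no
  Position 3: 'ba' -> no
  Position 4: 'aa' -> no
  Position 5: 'ad' -> no
  Position 6: 'dd' -> no
  Position 7: 'db' -> no
  Position 8: 'bd' -> no
  Position 9: 'dc' -> MATCH
Total matches: 1

1


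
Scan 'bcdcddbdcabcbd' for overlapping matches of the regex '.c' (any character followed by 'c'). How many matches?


Pattern: .c means any character followed by 'c'.
Scanning 'bcdcddbdcabcbd' position-by-position:
  Pos 0: window 'bc' -> MATCH
  Pos 1: window 'cd' -> no
  Pos 2: window 'dc' -> MATCH
  Pos 3: window 'cd' -> no
  Pos 4: window 'dd' -> no
  Pos 5: window 'db' -> no
  Pos 6: window 'bd' -> no
  Pos 7: window 'dc' -> MATCH
  Pos 8: window 'ca' -> no
  Pos 9: window 'ab' -> no
  Pos 10: window 'bc' -> MATCH
  Pos 11: window 'cb' -> no
  Pos 12: window 'bd' -> no
  Pos 13: window 'd' -> no
Total matches: 4

4


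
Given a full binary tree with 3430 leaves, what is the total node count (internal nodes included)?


Leaf nodes (terminals): 3430
Internal nodes = n - 1 = 3430 - 1 = 3429
Total = leaves + internal = 3430 + 3429 = 6859

6859


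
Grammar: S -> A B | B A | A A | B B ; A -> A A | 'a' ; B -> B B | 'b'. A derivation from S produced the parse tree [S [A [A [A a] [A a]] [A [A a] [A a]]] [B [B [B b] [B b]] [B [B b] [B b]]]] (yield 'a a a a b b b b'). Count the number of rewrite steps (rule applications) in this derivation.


Every bracketed nonterminal node [X ...] in the tree is produced by exactly one rule application.
Reading the tree off as a leftmost derivation:
  Step 1: S  =>  A B   (applied S -> A B)
  Step 2: A B  =>  A A B   (applied A -> A A)
  Step 3: A A B  =>  A A A B   (applied A -> A A)
  Step 4: A A A B  =>  a A A B   (applied A -> a)
  Step 5: a A A B  =>  a a A B   (applied A -> a)
  Step 6: a a A B  =>  a a A A B   (applied A -> A A)
  Step 7: a a A A B  =>  a a a A B   (applied A -> a)
  Step 8: a a a A B  =>  a a a a B   (applied A -> a)
  Step 9: a a a a B  =>  a a a a B B   (applied B -> B B)
  Step 10: a a a a B B  =>  a a a a B B B   (applied B -> B B)
  Step 11: a a a a B B B  =>  a a a a b B B   (applied B -> b)
  Step 12: a a a a b B B  =>  a a a a b b B   (applied B -> b)
  Step 13: a a a a b b B  =>  a a a a b b B B   (applied B -> B B)
  Step 14: a a a a b b B B  =>  a a a a b b b B   (applied B -> b)
  Step 15: a a a a b b b B  =>  a a a a b b b b   (applied B -> b)
Final yield: a a a a b b b b
Total rewrite steps: 15

15


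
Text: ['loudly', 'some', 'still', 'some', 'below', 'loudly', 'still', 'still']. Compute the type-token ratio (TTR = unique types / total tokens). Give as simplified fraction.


Tokens: 8
Unique types: ('below', 'loudly', 'some', 'still') = 4
TTR = 4/8
Simplify: divide both by 4 -> 1/2
TTR = 1/2

1/2


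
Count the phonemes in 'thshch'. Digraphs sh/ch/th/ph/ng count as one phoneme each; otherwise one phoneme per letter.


Parsing 'thshch' greedily, digraphs first:
  'th' -> digraph (1 consonant phoneme) (phonemes so far: 1)
  'sh' -> digraph (1 consonant phoneme) (phonemes so far: 2)
  'ch' -> digraph (1 consonant phoneme) (phonemes so far: 3)
Total phonemes: 3

3


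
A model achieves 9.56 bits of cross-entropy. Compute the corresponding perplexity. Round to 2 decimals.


Perplexity formula: PP = 2^H
H = 9.56
PP = 2^9.56
Decompose: 2^9.56 = 2^9 * 2^0.56
2^9 = 512, 2^0.56 ~ 1.4742692
PP ~ 512 * 1.4742692 = 754.8258304
Rounded to 2 decimals: 754.83

754.83


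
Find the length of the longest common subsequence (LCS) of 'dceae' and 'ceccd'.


DP table for LCS of 'dceae' and 'ceccd':
       c  e  c  c  d
    0  0  0  0  0  0
  d 0  0  0  0  0  1
  c 0  1  1  1  1  1
  e 0  1  2  2  2  2
  a 0  1  2  2  2  2
  e 0  1  2  2  2  2
LCS: 'ce'
LCS length = 2

2


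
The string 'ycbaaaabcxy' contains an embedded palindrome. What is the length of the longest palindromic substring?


Scanning 'ycbaaaabcxy' for palindromic substrings.
Substring at positions 1-8: 'cbaaaabc'.
Check: reverse('cbaaaabc') = 'cbaaaabc' -> palindrome confirmed.
Neighbouring characters ('y' / 'x') break symmetry, so it cannot extend further.
No longer palindromic substring exists; longest length = 8

8


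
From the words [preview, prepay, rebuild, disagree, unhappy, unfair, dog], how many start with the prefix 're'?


Checking each word for prefix 're':
  'preview' -> no (count: 0)
  'prepay' -> no (count: 0)
  'rebuild' -> YES, starts with 're' (count: 1)
  'disagree' -> no (count: 1)
  'unhappy' -> no (count: 1)
  'unfair' -> no (count: 1)
  'dog' -> no (count: 1)
Total with prefix 're': 1

1


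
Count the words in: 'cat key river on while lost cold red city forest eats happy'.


Counting words by splitting on spaces:
  Word 1: 'cat'
  Word 2: 'key'
  Word 3: 'river'
  Word 4: 'on'
  Word 5: 'while'
  Word 6: 'lost'
  Word 7: 'cold'
  Word 8: 'red'
  Word 9: 'city'
  Word 10: 'forest'
  Word 11: 'eats'
  Word 12: 'happy'
Total words: 12

12


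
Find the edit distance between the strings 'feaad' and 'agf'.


Building DP table for s1='feaad' (len 5) and s2='agf' (len 3):
       a  g  f
    0  1  2  3
  f 1  1  2  2
  e 2  2  2  3
  a 3  2  3  3
  a 4  3  3  4
  d 5  4  4  4
Edit distance = dp[5][3] = 4

4


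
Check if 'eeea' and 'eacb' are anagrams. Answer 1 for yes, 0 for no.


Sort characters of 'eeea': 'aeee'
Sort characters of 'eacb': 'abce'
Sorted forms differ -> they are NOT anagrams
Result: 0

0


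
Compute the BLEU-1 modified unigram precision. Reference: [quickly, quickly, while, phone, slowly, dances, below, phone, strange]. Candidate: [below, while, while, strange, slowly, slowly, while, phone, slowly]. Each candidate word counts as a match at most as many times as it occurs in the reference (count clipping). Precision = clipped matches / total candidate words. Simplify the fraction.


Reference word counts: {'below': 1, 'dances': 1, 'phone': 2, 'quickly': 2, 'slowly': 1, 'strange': 1, 'while': 1}
Checking each candidate word (with clipping):
  'below' -> in reference (ref count 1, used 1/1) -> match (matches: 1)
  'while' -> in reference (ref count 1, used 1/1) -> match (matches: 2)
  'while' -> ref count 1 already used up (1/1) -> clipped, no match (matches: 2)
  'strange' -> in reference (ref count 1, used 1/1) -> match (matches: 3)
  'slowly' -> in reference (ref count 1, used 1/1) -> match (matches: 4)
  'slowly' -> ref count 1 already used up (1/1) -> clipped, no match (matches: 4)
  'while' -> ref count 1 already used up (1/1) -> clipped, no match (matches: 4)
  'phone' -> in reference (ref count 2, used 1/2) -> match (matches: 5)
  'slowly' -> ref count 1 already used up (1/1) -> clipped, no match (matches: 5)
Clipped matches: 5, Candidate length: 9
Precision = 5/9

5/9


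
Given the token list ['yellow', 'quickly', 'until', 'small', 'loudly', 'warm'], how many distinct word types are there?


Listing all tokens and tracking unique types:
  Token 1: 'yellow' -> NEW (unique so far: 1)
  Token 2: 'quickly' -> NEW (unique so far: 2)
  Token 3: 'until' -> NEW (unique so far: 3)
  Token 4: 'small' -> NEW (unique so far: 4)
  Token 5: 'loudly' -> NEW (unique so far: 5)
  Token 6: 'warm' -> NEW (unique so far: 6)
Unique types: ('loudly', 'quickly', 'small', 'until', 'warm', 'yellow')
Vocabulary size: 6

6


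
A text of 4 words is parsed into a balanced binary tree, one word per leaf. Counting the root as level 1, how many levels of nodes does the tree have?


In a balanced binary tree with n leaves the deepest leaf is ceil(log2(n)) edges below the root,
so counting node levels inclusive of root and leaves gives ceil(log2(n)) + 1 levels.
log2(4) = 2.0000
ceil(2.0000) = 2
levels = 2 + 1 = 3

3


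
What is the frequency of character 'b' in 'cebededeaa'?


Scanning 'cebededeaa' for 'b':
  Position 2: 'b' -> MATCH (count: 1)
Total occurrences of 'b': 1

1


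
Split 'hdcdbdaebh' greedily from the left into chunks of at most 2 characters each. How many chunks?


'hdcdbdaebh' has 10 characters.
Chunking with max size 2:
  Chunk 1: 'hd' (positions 0-1)
  Chunk 2: 'cd' (positions 2-3)
  Chunk 3: 'bd' (positions 4-5)
  Chunk 4: 'ae' (positions 6-7)
  Chunk 5: 'bh' (positions 8-9)
Total chunks: ceil(10 / 2) = 5

5


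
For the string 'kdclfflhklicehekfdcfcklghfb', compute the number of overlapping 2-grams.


String 'kdclfflhklicehekfdcfcklghfb' has length L = 27.
Number of overlapping n-grams = L - n + 1
Substituting: 27 - 2 + 1 = 26

26


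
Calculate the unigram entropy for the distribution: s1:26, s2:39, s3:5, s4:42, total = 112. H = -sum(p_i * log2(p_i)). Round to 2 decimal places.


Computing entropy H = -sum(p_i * log2(p_i)):
  s1: p = 26/112 = 0.2321, -p*log2(p) = 0.4891
  s2: p = 39/112 = 0.3482, -p*log2(p) = 0.5300
  s3: p = 5/112 = 0.0446, -p*log2(p) = 0.2002
  s4: p = 42/112 = 0.3750, -p*log2(p) = 0.5306
H = sum of terms = 1.7499
Rounded to 2 decimals: 1.75

1.75


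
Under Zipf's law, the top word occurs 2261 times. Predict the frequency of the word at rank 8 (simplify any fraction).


Zipf's law: freq(rank) = f1 / rank
f1 = 2261, rank = 8
freq = 2261 / 8
GCD(2261, 8) = 1
Simplified: 2261/8

2261/8


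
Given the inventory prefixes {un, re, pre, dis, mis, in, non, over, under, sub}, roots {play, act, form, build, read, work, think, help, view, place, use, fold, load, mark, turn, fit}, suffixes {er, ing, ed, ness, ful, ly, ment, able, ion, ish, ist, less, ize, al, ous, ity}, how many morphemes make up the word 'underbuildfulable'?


Segmenting 'underbuildfulable' against the inventory:
  'under' -> prefix (morpheme 1)
  'build' -> root (morpheme 2)
  'ful' -> suffix (morpheme 3)
  'able' -> suffix (morpheme 4)
Total morphemes: 4

4


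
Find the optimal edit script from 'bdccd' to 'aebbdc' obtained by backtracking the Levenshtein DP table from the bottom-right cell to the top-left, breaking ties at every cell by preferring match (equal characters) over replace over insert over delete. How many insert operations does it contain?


Edit distance = 5. Backtracking from cell (5, 6) with preference match > replace > insert > delete,
then listing the resulting alignment 'bdccd' -> 'aebbdc' left to right:
  Step 1: replace b->a
  Step 2: replace d->e
  Step 3: replace c->b
  Step 4: replace c->b
  Step 5: keep 'd'
  Step 6: insert 'c' [insertion #1]
Total insertions: 1

1


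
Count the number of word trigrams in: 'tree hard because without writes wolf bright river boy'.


Word trigrams from [9] words:
  Trigram 1: (tree hard because)
  Trigram 2: (hard because without)
  Trigram 3: (because without writes)
  Trigram 4: (without writes wolf)
  Trigram 5: (writes wolf bright)
  Trigram 6: (wolf bright river)
  Trigram 7: (bright river boy)
Total word trigrams: 9 - 2 = 7

7


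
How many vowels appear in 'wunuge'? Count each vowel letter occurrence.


Scanning each character of 'wunuge':
  Position 1: 'w' -> consonant (running count: 0)
  Position 2: 'u' -> vowel (running count: 1)
  Position 3: 'n' -> consonant (running count: 1)
  Position 4: 'u' -> vowel (running count: 2)
  Position 5: 'g' -> consonant (running count: 2)
  Position 6: 'e' -> vowel (running count: 3)
Total vowels: 3

3


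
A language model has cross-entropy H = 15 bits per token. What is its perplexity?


Perplexity formula: PP = 2^H
H = 15
PP = 2^15
PP = 2^15 = 32768

32768


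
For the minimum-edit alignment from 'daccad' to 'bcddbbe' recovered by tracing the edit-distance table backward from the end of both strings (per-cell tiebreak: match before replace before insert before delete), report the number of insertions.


Edit distance = 7. Backtracking from cell (6, 7) with preference match > replace > insert > delete,
then listing the resulting alignment 'daccad' -> 'bcddbbe' left to right:
  Step 1: insert 'b' [insertion #1]
  Step 2: replace d->c
  Step 3: replace a->d
  Step 4: replace c->d
  Step 5: replace c->b
  Step 6: replace a->b
  Step 7: replace d->e
Total insertions: 1

1


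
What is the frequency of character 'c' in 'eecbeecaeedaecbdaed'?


Scanning 'eecbeecaeedaecbdaed' for 'c':
  Position 2: 'c' -> MATCH (count: 1)
  Position 6: 'c' -> MATCH (count: 2)
  Position 13: 'c' -> MATCH (count: 3)
Total occurrences of 'c': 3

3


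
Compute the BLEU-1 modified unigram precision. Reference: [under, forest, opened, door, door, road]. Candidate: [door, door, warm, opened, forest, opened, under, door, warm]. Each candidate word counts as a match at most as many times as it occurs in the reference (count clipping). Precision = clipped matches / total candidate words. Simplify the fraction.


Reference word counts: {'door': 2, 'forest': 1, 'opened': 1, 'road': 1, 'under': 1}
Checking each candidate word (with clipping):
  'door' -> in reference (ref count 2, used 1/2) -> match (matches: 1)
  'door' -> in reference (ref count 2, used 2/2) -> match (matches: 2)
  'warm' -> not in reference -> no match (matches: 2)
  'opened' -> in reference (ref count 1, used 1/1) -> match (matches: 3)
  'forest' -> in reference (ref count 1, used 1/1) -> match (matches: 4)
  'opened' -> ref count 1 already used up (1/1) -> clipped, no match (matches: 4)
  'under' -> in reference (ref count 1, used 1/1) -> match (matches: 5)
  'door' -> ref count 2 already used up (2/2) -> clipped, no match (matches: 5)
  'warm' -> not in reference -> no match (matches: 5)
Clipped matches: 5, Candidate length: 9
Precision = 5/9

5/9


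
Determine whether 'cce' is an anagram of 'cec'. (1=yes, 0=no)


Sort characters of 'cce': 'cce'
Sort characters of 'cec': 'cce'
Sorted forms match -> they ARE anagrams
Result: 1

1


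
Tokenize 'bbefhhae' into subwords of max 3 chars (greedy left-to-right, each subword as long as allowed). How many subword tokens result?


'bbefhhae' has 8 characters.
Chunking with max size 3:
  Chunk 1: 'bbe' (positions 0-2)
  Chunk 2: 'fhh' (positions 3-5)
  Chunk 3: 'ae' (positions 6-7)
Total chunks: ceil(8 / 3) = 3

3


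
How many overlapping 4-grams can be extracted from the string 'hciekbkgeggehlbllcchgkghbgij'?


String 'hciekbkgeggehlbllcchgkghbgij' has length L = 28.
Number of overlapping n-grams = L - n + 1
Substituting: 28 - 4 + 1 = 25

25


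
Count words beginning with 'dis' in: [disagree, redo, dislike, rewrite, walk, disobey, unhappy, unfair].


Checking each word for prefix 'dis':
  'disagree' -> YES, starts with 'dis' (count: 1)
  'redo' -> no (count: 1)
  'dislike' -> YES, starts with 'dis' (count: 2)
  'rewrite' -> no (count: 2)
  'walk' -> no (count: 2)
  'disobey' -> YES, starts with 'dis' (count: 3)
  'unhappy' -> no (count: 3)
  'unfair' -> no (count: 3)
Total with prefix 'dis': 3

3


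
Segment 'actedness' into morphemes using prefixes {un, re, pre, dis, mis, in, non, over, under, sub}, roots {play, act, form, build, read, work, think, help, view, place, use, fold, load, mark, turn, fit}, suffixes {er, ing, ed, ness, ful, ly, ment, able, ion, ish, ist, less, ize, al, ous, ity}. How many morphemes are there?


Segmenting 'actedness' against the inventory:
  'act' -> root (morpheme 1)
  'ed' -> suffix (morpheme 2)
  'ness' -> suffix (morpheme 3)
Total morphemes: 3

3


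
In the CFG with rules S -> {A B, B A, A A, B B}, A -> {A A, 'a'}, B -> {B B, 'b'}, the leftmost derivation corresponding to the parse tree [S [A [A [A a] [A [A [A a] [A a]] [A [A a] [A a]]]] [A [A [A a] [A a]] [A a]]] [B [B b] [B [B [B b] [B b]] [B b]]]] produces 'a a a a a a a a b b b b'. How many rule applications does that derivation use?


Every bracketed nonterminal node [X ...] in the tree is produced by exactly one rule application.
Reading the tree off as a leftmost derivation:
  Step 1: S  =>  A B   (applied S -> A B)
  Step 2: A B  =>  A A B   (applied A -> A A)
  Step 3: A A B  =>  A A A B   (applied A -> A A)
  Step 4: A A A B  =>  a A A B   (applied A -> a)
  Step 5: a A A B  =>  a A A A B   (applied A -> A A)
  Step 6: a A A A B  =>  a A A A A B   (applied A -> A A)
  Step 7: a A A A A B  =>  a a A A A B   (applied A -> a)
  Step 8: a a A A A B  =>  a a a A A B   (applied A -> a)
  Step 9: a a a A A B  =>  a a a A A A B   (applied A -> A A)
  Step 10: a a a A A A B  =>  a a a a A A B   (applied A -> a)
  Step 11: a a a a A A B  =>  a a a a a A B   (applied A -> a)
  Step 12: a a a a a A B  =>  a a a a a A A B   (applied A -> A A)
  Step 13: a a a a a A A B  =>  a a a a a A A A B   (applied A -> A A)
  Step 14: a a a a a A A A B  =>  a a a a a a A A B   (applied A -> a)
  Step 15: a a a a a a A A B  =>  a a a a a a a A B   (applied A -> a)
  Step 16: a a a a a a a A B  =>  a a a a a a a a B   (applied A -> a)
  Step 17: a a a a a a a a B  =>  a a a a a a a a B B   (applied B -> B B)
  Step 18: a a a a a a a a B B  =>  a a a a a a a a b B   (applied B -> b)
  Step 19: a a a a a a a a b B  =>  a a a a a a a a b B B   (applied B -> B B)
  Step 20: a a a a a a a a b B B  =>  a a a a a a a a b B B B   (applied B -> B B)
  Step 21: a a a a a a a a b B B B  =>  a a a a a a a a b b B B   (applied B -> b)
  Step 22: a a a a a a a a b b B B  =>  a a a a a a a a b b b B   (applied B -> b)
  Step 23: a a a a a a a a b b b B  =>  a a a a a a a a b b b b   (applied B -> b)
Final yield: a a a a a a a a b b b b
Total rewrite steps: 23

23


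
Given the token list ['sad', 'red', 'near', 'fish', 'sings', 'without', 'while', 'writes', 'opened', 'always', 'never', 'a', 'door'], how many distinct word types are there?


Listing all tokens and tracking unique types:
  Token 1: 'sad' -> NEW (unique so far: 1)
  Token 2: 'red' -> NEW (unique so far: 2)
  Token 3: 'near' -> NEW (unique so far: 3)
  Token 4: 'fish' -> NEW (unique so far: 4)
  Token 5: 'sings' -> NEW (unique so far: 5)
  Token 6: 'without' -> NEW (unique so far: 6)
  Token 7: 'while' -> NEW (unique so far: 7)
  Token 8: 'writes' -> NEW (unique so far: 8)
  Token 9: 'opened' -> NEW (unique so far: 9)
  Token 10: 'always' -> NEW (unique so far: 10)
  Token 11: 'never' -> NEW (unique so far: 11)
  Token 12: 'a' -> NEW (unique so far: 12)
  Token 13: 'door' -> NEW (unique so far: 13)
Unique types: ('a', 'always', 'door', 'fish', 'near', 'never', 'opened', 'red', 'sad', 'sings', 'while', 'without', 'writes')
Vocabulary size: 13

13


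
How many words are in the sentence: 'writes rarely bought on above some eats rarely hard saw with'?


Counting words by splitting on spaces:
  Word 1: 'writes'
  Word 2: 'rarely'
  Word 3: 'bought'
  Word 4: 'on'
  Word 5: 'above'
  Word 6: 'some'
  Word 7: 'eats'
  Word 8: 'rarely'
  Word 9: 'hard'
  Word 10: 'saw'
  Word 11: 'with'
Total words: 11

11


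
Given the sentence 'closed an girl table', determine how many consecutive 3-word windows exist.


Word trigrams from [4] words:
  Trigram 1: (closed an girl)
  Trigram 2: (an girl table)
Total word trigrams: 4 - 2 = 2

2


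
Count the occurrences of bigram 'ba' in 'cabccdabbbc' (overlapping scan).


Scanning 'cabccdabbbc' for bigram 'ba':
  Position 0: 'ca' -> no
  Position 1: 'ab' -> no
  Position 2: 'bc' -> no
  Position 3: 'cc' -> no
  Position 4: 'cd' -> no
  Position 5: 'da' -> no
  Position 6: 'ab' -> no
  Position 7: 'bb' -> no
  Position 8: 'bb' -> no
  Position 9: 'bc' -> no
Total matches: 0

0


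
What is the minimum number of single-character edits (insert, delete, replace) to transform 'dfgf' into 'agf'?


Building DP table for s1='dfgf' (len 4) and s2='agf' (len 3):
       a  g  f
    0  1  2  3
  d 1  1  2  3
  f 2  2  2  2
  g 3  3  2  3
  f 4  4  3  2
Edit distance = dp[4][3] = 2

2


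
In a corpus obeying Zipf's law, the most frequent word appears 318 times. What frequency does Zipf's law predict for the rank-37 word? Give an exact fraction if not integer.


Zipf's law: freq(rank) = f1 / rank
f1 = 318, rank = 37
freq = 318 / 37
GCD(318, 37) = 1
Simplified: 318/37

318/37


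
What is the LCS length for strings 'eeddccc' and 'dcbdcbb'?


DP table for LCS of 'eeddccc' and 'dcbdcbb':
       d  c  b  d  c  b  b
    0  0  0  0  0  0  0  0
  e 0  0  0  0  0  0  0  0
  e 0  0  0  0  0  0  0  0
  d 0  1  1  1  1  1  1  1
  d 0  1  1  1  2  2  2  2
  c 0  1  2  2  2  3  3  3
  c 0  1  2  2  2  3  3  3
  c 0  1  2  2  2  3  3  3
LCS: 'ddc'
LCS length = 3

3


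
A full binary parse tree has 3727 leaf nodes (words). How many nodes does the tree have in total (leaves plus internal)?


Leaf nodes (terminals): 3727
Internal nodes = n - 1 = 3727 - 1 = 3726
Total = leaves + internal = 3727 + 3726 = 7453

7453


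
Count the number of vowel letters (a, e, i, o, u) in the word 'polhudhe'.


Scanning each character of 'polhudhe':
  Position 1: 'p' -> consonant (running count: 0)
  Position 2: 'o' -> vowel (running count: 1)
  Position 3: 'l' -> consonant (running count: 1)
  Position 4: 'h' -> consonant (running count: 1)
  Position 5: 'u' -> vowel (running count: 2)
  Position 6: 'd' -> consonant (running count: 2)
  Position 7: 'h' -> consonant (running count: 2)
  Position 8: 'e' -> vowel (running count: 3)
Total vowels: 3

3


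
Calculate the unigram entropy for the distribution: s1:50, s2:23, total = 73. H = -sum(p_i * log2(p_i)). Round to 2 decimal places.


Computing entropy H = -sum(p_i * log2(p_i)):
  s1: p = 50/73 = 0.6849, -p*log2(p) = 0.3740
  s2: p = 23/73 = 0.3151, -p*log2(p) = 0.5250
H = sum of terms = 0.8990
Rounded to 2 decimals: 0.90

0.90


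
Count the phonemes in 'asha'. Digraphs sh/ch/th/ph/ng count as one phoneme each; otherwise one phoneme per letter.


Parsing 'asha' greedily, digraphs first:
  'a' -> vowel phoneme (phonemes so far: 1)
  'sh' -> digraph (1 consonant phoneme) (phonemes so far: 2)
  'a' -> vowel phoneme (phonemes so far: 3)
Total phonemes: 3

3


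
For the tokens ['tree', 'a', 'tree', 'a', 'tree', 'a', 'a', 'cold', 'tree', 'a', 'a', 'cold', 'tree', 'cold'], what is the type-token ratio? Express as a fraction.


Tokens: 14
Unique types: ('a', 'cold', 'tree') = 3
TTR = 3/14
Already in lowest terms.

3/14


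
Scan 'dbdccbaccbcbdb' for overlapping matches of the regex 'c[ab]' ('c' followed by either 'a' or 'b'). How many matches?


Pattern: c[ab] means 'c' followed by either 'a' or 'b'.
Scanning 'dbdccbaccbcbdb' position-by-position:
  Pos 0: window 'db' -> no
  Pos 1: window 'bd' -> no
  Pos 2: window 'dc' -> no
  Pos 3: window 'cc' -> no
  Pos 4: window 'cb' -> MATCH
  Pos 5: window 'ba' -> no
  Pos 6: window 'ac' -> no
  Pos 7: window 'cc' -> no
  Pos 8: window 'cb' -> MATCH
  Pos 9: window 'bc' -> no
  Pos 10: window 'cb' -> MATCH
  Pos 11: window 'bd' -> no
  Pos 12: window 'db' -> no
  Pos 13: window 'b' -> no
Total matches: 3

3


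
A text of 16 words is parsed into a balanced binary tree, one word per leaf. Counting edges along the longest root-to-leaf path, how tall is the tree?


In a balanced binary tree with n leaves the deepest leaf is ceil(log2(n)) edges below the root.
log2(16) = 4.0000
ceil(4.0000) = 4
height (edges) = 4

4


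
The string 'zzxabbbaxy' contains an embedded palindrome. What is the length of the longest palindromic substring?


Scanning 'zzxabbbaxy' for palindromic substrings.
Substring at positions 2-8: 'xabbbax'.
Check: reverse('xabbbax') = 'xabbbax' -> palindrome confirmed.
Neighbouring characters ('z' / 'y') break symmetry, so it cannot extend further.
No longer palindromic substring exists; longest length = 7

7


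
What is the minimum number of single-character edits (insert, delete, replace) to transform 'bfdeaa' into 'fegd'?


Building DP table for s1='bfdeaa' (len 6) and s2='fegd' (len 4):
       f  e  g  d
    0  1  2  3  4
  b 1  1  2  3  4
  f 2  1  2  3  4
  d 3  2  2  3  3
  e 4  3  2  3  4
  a 5  4  3  3  4
  a 6  5  4  4  4
Edit distance = dp[6][4] = 4

4


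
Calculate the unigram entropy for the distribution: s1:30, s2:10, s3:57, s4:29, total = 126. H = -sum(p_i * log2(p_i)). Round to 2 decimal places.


Computing entropy H = -sum(p_i * log2(p_i)):
  s1: p = 30/126 = 0.2381, -p*log2(p) = 0.4929
  s2: p = 10/126 = 0.0794, -p*log2(p) = 0.2901
  s3: p = 57/126 = 0.4524, -p*log2(p) = 0.5177
  s4: p = 29/126 = 0.2302, -p*log2(p) = 0.4878
H = sum of terms = 1.7885
Rounded to 2 decimals: 1.79

1.79


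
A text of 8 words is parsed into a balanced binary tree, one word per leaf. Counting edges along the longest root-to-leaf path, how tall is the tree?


In a balanced binary tree with n leaves the deepest leaf is ceil(log2(n)) edges below the root.
log2(8) = 3.0000
ceil(3.0000) = 3
height (edges) = 3

3


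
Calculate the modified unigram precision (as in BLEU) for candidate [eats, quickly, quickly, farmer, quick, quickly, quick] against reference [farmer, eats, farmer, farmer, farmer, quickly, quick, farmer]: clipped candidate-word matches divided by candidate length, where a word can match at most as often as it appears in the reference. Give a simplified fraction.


Reference word counts: {'eats': 1, 'farmer': 5, 'quick': 1, 'quickly': 1}
Checking each candidate word (with clipping):
  'eats' -> in reference (ref count 1, used 1/1) -> match (matches: 1)
  'quickly' -> in reference (ref count 1, used 1/1) -> match (matches: 2)
  'quickly' -> ref count 1 already used up (1/1) -> clipped, no match (matches: 2)
  'farmer' -> in reference (ref count 5, used 1/5) -> match (matches: 3)
  'quick' -> in reference (ref count 1, used 1/1) -> match (matches: 4)
  'quickly' -> ref count 1 already used up (1/1) -> clipped, no match (matches: 4)
  'quick' -> ref count 1 already used up (1/1) -> clipped, no match (matches: 4)
Clipped matches: 4, Candidate length: 7
Precision = 4/7

4/7


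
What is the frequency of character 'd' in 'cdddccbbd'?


Scanning 'cdddccbbd' for 'd':
  Position 1: 'd' -> MATCH (count: 1)
  Position 2: 'd' -> MATCH (count: 2)
  Position 3: 'd' -> MATCH (count: 3)
  Position 8: 'd' -> MATCH (count: 4)
Total occurrences of 'd': 4

4


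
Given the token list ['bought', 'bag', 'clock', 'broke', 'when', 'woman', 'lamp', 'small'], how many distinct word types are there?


Listing all tokens and tracking unique types:
  Token 1: 'bought' -> NEW (unique so far: 1)
  Token 2: 'bag' -> NEW (unique so far: 2)
  Token 3: 'clock' -> NEW (unique so far: 3)
  Token 4: 'broke' -> NEW (unique so far: 4)
  Token 5: 'when' -> NEW (unique so far: 5)
  Token 6: 'woman' -> NEW (unique so far: 6)
  Token 7: 'lamp' -> NEW (unique so far: 7)
  Token 8: 'small' -> NEW (unique so far: 8)
Unique types: ('bag', 'bought', 'broke', 'clock', 'lamp', 'small', 'when', 'woman')
Vocabulary size: 8

8


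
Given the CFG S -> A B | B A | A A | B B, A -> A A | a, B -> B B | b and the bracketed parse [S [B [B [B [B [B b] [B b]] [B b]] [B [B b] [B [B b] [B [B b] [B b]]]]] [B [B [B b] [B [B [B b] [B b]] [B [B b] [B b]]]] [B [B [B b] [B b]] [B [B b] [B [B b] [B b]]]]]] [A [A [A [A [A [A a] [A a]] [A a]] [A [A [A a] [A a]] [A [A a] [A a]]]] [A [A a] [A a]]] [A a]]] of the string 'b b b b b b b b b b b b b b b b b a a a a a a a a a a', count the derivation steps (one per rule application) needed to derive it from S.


Every bracketed nonterminal node [X ...] in the tree is produced by exactly one rule application.
Reading the tree off as a leftmost derivation:
  Step 1: S  =>  B A   (applied S -> B A)
  Step 2: B A  =>  B B A   (applied B -> B B)
  Step 3: B B A  =>  B B B A   (applied B -> B B)
  Step 4: B B B A  =>  B B B B A   (applied B -> B B)
  Step 5: B B B B A  =>  B B B B B A   (applied B -> B B)
  Step 6: B B B B B A  =>  b B B B B A   (applied B -> b)
  Step 7: b B B B B A  =>  b b B B B A   (applied B -> b)
  Step 8: b b B B B A  =>  b b b B B A   (applied B -> b)
  Step 9: b b b B B A  =>  b b b B B B A   (applied B -> B B)
  Step 10: b b b B B B A  =>  b b b b B B A   (applied B -> b)
  Step 11: b b b b B B A  =>  b b b b B B B A   (applied B -> B B)
  Step 12: b b b b B B B A  =>  b b b b b B B A   (applied B -> b)
  Step 13: b b b b b B B A  =>  b b b b b B B B A   (applied B -> B B)
  Step 14: b b b b b B B B A  =>  b b b b b b B B A   (applied B -> b)
  Step 15: b b b b b b B B A  =>  b b b b b b b B A   (applied B -> b)
  Step 16: b b b b b b b B A  =>  b b b b b b b B B A   (applied B -> B B)
  Step 17: b b b b b b b B B A  =>  b b b b b b b B B B A   (applied B -> B B)
  Step 18: b b b b b b b B B B A  =>  b b b b b b b b B B A   (applied B -> b)
  Step 19: b b b b b b b b B B A  =>  b b b b b b b b B B B A   (applied B -> B B)
  Step 20: b b b b b b b b B B B A  =>  b b b b b b b b B B B B A   (applied B -> B B)
  Step 21: b b b b b b b b B B B B A  =>  b b b b b b b b b B B B A   (applied B -> b)
  Step 22: b b b b b b b b b B B B A  =>  b b b b b b b b b b B B A   (applied B -> b)
  Step 23: b b b b b b b b b b B B A  =>  b b b b b b b b b b B B B A   (applied B -> B B)
  Step 24: b b b b b b b b b b B B B A  =>  b b b b b b b b b b b B B A   (applied B -> b)
  Step 25: b b b b b b b b b b b B B A  =>  b b b b b b b b b b b b B A   (applied B -> b)
  Step 26: b b b b b b b b b b b b B A  =>  b b b b b b b b b b b b B B A   (applied B -> B B)
  Step 27: b b b b b b b b b b b b B B A  =>  b b b b b b b b b b b b B B B A   (applied B -> B B)
  Step 28: b b b b b b b b b b b b B B B A  =>  b b b b b b b b b b b b b B B A   (applied B -> b)
  Step 29: b b b b b b b b b b b b b B B A  =>  b b b b b b b b b b b b b b B A   (applied B -> b)
  Step 30: b b b b b b b b b b b b b b B A  =>  b b b b b b b b b b b b b b B B A   (applied B -> B B)
  Step 31: b b b b b b b b b b b b b b B B A  =>  b b b b b b b b b b b b b b b B A   (applied B -> b)
  Step 32: b b b b b b b b b b b b b b b B A  =>  b b b b b b b b b b b b b b b B B A   (applied B -> B B)
  Step 33: b b b b b b b b b b b b b b b B B A  =>  b b b b b b b b b b b b b b b b B A   (applied B -> b)
  Step 34: b b b b b b b b b b b b b b b b B A  =>  b b b b b b b b b b b b b b b b b A   (applied B -> b)
  Step 35: b b b b b b b b b b b b b b b b b A  =>  b b b b b b b b b b b b b b b b b A A   (applied A -> A A)
  Step 36: b b b b b b b b b b b b b b b b b A A  =>  b b b b b b b b b b b b b b b b b A A A   (applied A -> A A)
  Step 37: b b b b b b b b b b b b b b b b b A A A  =>  b b b b b b b b b b b b b b b b b A A A A   (applied A -> A A)
  Step 38: b b b b b b b b b b b b b b b b b A A A A  =>  b b b b b b b b b b b b b b b b b A A A A A   (applied A -> A A)
  Step 39: b b b b b b b b b b b b b b b b b A A A A A  =>  b b b b b b b b b b b b b b b b b A A A A A A   (applied A -> A A)
  Step 40: b b b b b b b b b b b b b b b b b A A A A A A  =>  b b b b b b b b b b b b b b b b b a A A A A A   (applied A -> a)
  Step 41: b b b b b b b b b b b b b b b b b a A A A A A  =>  b b b b b b b b b b b b b b b b b a a A A A A   (applied A -> a)
  Step 42: b b b b b b b b b b b b b b b b b a a A A A A  =>  b b b b b b b b b b b b b b b b b a a a A A A   (applied A -> a)
  Step 43: b b b b b b b b b b b b b b b b b a a a A A A  =>  b b b b b b b b b b b b b b b b b a a a A A A A   (applied A -> A A)
  Step 44: b b b b b b b b b b b b b b b b b a a a A A A A  =>  b b b b b b b b b b b b b b b b b a a a A A A A A   (applied A -> A A)
  Step 45: b b b b b b b b b b b b b b b b b a a a A A A A A  =>  b b b b b b b b b b b b b b b b b a a a a A A A A   (applied A -> a)
  Step 46: b b b b b b b b b b b b b b b b b a a a a A A A A  =>  b b b b b b b b b b b b b b b b b a a a a a A A A   (applied A -> a)
  Step 47: b b b b b b b b b b b b b b b b b a a a a a A A A  =>  b b b b b b b b b b b b b b b b b a a a a a A A A A   (applied A -> A A)
  Step 48: b b b b b b b b b b b b b b b b b a a a a a A A A A  =>  b b b b b b b b b b b b b b b b b a a a a a a A A A   (applied A -> a)
  Step 49: b b b b b b b b b b b b b b b b b a a a a a a A A A  =>  b b b b b b b b b b b b b b b b b a a a a a a a A A   (applied A -> a)
  Step 50: b b b b b b b b b b b b b b b b b a a a a a a a A A  =>  b b b b b b b b b b b b b b b b b a a a a a a a A A A   (applied A -> A A)
  Step 51: b b b b b b b b b b b b b b b b b a a a a a a a A A A  =>  b b b b b b b b b b b b b b b b b a a a a a a a a A A   (applied A -> a)
  Step 52: b b b b b b b b b b b b b b b b b a a a a a a a a A A  =>  b b b b b b b b b b b b b b b b b a a a a a a a a a A   (applied A -> a)
  Step 53: b b b b b b b b b b b b b b b b b a a a a a a a a a A  =>  b b b b b b b b b b b b b b b b b a a a a a a a a a a   (applied A -> a)
Final yield: b b b b b b b b b b b b b b b b b a a a a a a a a a a
Total rewrite steps: 53

53


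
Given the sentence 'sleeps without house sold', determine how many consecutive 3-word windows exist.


Word trigrams from [4] words:
  Trigram 1: (sleeps without house)
  Trigram 2: (without house sold)
Total word trigrams: 4 - 2 = 2

2


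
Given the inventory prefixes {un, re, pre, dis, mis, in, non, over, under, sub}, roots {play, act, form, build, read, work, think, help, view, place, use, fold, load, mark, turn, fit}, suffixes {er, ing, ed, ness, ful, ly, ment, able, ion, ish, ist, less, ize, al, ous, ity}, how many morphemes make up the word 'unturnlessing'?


Segmenting 'unturnlessing' against the inventory:
  'un' -> prefix (morpheme 1)
  'turn' -> root (morpheme 2)
  'less' -> suffix (morpheme 3)
  'ing' -> suffix (morpheme 4)
Total morphemes: 4

4


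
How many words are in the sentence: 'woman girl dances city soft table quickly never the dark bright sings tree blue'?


Counting words by splitting on spaces:
  Word 1: 'woman'
  Word 2: 'girl'
  Word 3: 'dances'
  Word 4: 'city'
  Word 5: 'soft'
  Word 6: 'table'
  Word 7: 'quickly'
  Word 8: 'never'
  Word 9: 'the'
  Word 10: 'dark'
  Word 11: 'bright'
  Word 12: 'sings'
  Word 13: 'tree'
  Word 14: 'blue'
Total words: 14

14


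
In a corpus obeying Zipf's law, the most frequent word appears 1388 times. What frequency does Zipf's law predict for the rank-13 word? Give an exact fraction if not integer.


Zipf's law: freq(rank) = f1 / rank
f1 = 1388, rank = 13
freq = 1388 / 13
GCD(1388, 13) = 1
Simplified: 1388/13

1388/13


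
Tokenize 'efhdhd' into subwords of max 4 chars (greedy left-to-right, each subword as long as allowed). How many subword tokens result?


'efhdhd' has 6 characters.
Chunking with max size 4:
  Chunk 1: 'efhd' (positions 0-3)
  Chunk 2: 'hd' (positions 4-5)
Total chunks: ceil(6 / 4) = 2

2


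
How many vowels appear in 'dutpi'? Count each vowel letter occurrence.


Scanning each character of 'dutpi':
  Position 1: 'd' -> consonant (running count: 0)
  Position 2: 'u' -> vowel (running count: 1)
  Position 3: 't' -> consonant (running count: 1)
  Position 4: 'p' -> consonant (running count: 1)
  Position 5: 'i' -> vowel (running count: 2)
Total vowels: 2

2


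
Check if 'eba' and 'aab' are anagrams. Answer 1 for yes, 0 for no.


Sort characters of 'eba': 'abe'
Sort characters of 'aab': 'aab'
Sorted forms differ -> they are NOT anagrams
Result: 0

0


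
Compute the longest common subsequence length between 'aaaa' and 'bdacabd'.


DP table for LCS of 'aaaa' and 'bdacabd':
       b  d  a  c  a  b  d
    0  0  0  0  0  0  0  0
  a 0  0  0  1  1  1  1  1
  a 0  0  0  1  1  2  2  2
  a 0  0  0  1  1  2  2  2
  a 0  0  0  1  1  2  2  2
LCS: 'aa'
LCS length = 2

2


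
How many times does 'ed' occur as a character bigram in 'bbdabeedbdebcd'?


Scanning 'bbdabeedbdebcd' for bigram 'ed':
  Position 0: 'bb' -> no
  Position 1: 'bd' -> no
  Position 2: 'da' -> no
  Position 3: 'ab' -> no
  Position 4: 'be' -> no
  Position 5: 'ee' -> no
  Position 6: 'ed' -> MATCH
  Position 7: 'db' -> no
  Position 8: 'bd' -> no
  Position 9: 'de' -> no
  Position 10: 'eb' -> no
  Position 11: 'bc' -> no
  Position 12: 'cd' -> no
Total matches: 1

1


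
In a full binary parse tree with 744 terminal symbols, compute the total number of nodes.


Leaf nodes (terminals): 744
Internal nodes = n - 1 = 744 - 1 = 743
Total = leaves + internal = 744 + 743 = 1487

1487


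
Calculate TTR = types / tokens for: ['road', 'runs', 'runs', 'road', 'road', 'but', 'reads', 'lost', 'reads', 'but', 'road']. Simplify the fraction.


Tokens: 11
Unique types: ('but', 'lost', 'reads', 'road', 'runs') = 5
TTR = 5/11
Already in lowest terms.

5/11


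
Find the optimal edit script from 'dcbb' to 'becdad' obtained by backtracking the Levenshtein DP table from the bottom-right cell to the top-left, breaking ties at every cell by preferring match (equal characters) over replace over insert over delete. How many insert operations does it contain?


Edit distance = 5. Backtracking from cell (4, 6) with preference match > replace > insert > delete,
then listing the resulting alignment 'dcbb' -> 'becdad' left to right:
  Step 1: insert 'b' [insertion #1]
  Step 2: replace d->e
  Step 3: keep 'c'
  Step 4: insert 'd' [insertion #2]
  Step 5: replace b->a
  Step 6: replace b->d
Total insertions: 2

2


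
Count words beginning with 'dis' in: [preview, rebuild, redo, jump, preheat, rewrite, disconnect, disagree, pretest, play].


Checking each word for prefix 'dis':
  'preview' -> no (count: 0)
  'rebuild' -> no (count: 0)
  'redo' -> no (count: 0)
  'jump' -> no (count: 0)
  'preheat' -> no (count: 0)
  'rewrite' -> no (count: 0)
  'disconnect' -> YES, starts with 'dis' (count: 1)
  'disagree' -> YES, starts with 'dis' (count: 2)
  'pretest' -> no (count: 2)
  'play' -> no (count: 2)
Total with prefix 'dis': 2

2


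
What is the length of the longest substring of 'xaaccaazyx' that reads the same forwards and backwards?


Scanning 'xaaccaazyx' for palindromic substrings.
Substring at positions 1-6: 'aaccaa'.
Check: reverse('aaccaa') = 'aaccaa' -> palindrome confirmed.
Neighbouring characters ('x' / 'z') break symmetry, so it cannot extend further.
No longer palindromic substring exists; longest length = 6

6


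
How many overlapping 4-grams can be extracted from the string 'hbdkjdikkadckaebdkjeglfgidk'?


String 'hbdkjdikkadckaebdkjeglfgidk' has length L = 27.
Number of overlapping n-grams = L - n + 1
Substituting: 27 - 4 + 1 = 24

24


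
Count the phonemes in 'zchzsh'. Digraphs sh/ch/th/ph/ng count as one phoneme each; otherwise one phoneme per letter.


Parsing 'zchzsh' greedily, digraphs first:
  'z' -> consonant phoneme (phonemes so far: 1)
  'ch' -> digraph (1 consonant phoneme) (phonemes so far: 2)
  'z' -> consonant phoneme (phonemes so far: 3)
  'sh' -> digraph (1 consonant phoneme) (phonemes so far: 4)
Total phonemes: 4

4


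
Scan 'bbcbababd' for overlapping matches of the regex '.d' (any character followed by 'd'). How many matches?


Pattern: .d means any character followed by 'd'.
Scanning 'bbcbababd' position-by-position:
  Pos 0: window 'bb' -> no
  Pos 1: window 'bc' -> no
  Pos 2: window 'cb' -> no
  Pos 3: window 'ba' -> no
  Pos 4: window 'ab' -> no
  Pos 5: window 'ba' -> no
  Pos 6: window 'ab' -> no
  Pos 7: window 'bd' -> MATCH
  Pos 8: window 'd' -> no
Total matches: 1

1
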